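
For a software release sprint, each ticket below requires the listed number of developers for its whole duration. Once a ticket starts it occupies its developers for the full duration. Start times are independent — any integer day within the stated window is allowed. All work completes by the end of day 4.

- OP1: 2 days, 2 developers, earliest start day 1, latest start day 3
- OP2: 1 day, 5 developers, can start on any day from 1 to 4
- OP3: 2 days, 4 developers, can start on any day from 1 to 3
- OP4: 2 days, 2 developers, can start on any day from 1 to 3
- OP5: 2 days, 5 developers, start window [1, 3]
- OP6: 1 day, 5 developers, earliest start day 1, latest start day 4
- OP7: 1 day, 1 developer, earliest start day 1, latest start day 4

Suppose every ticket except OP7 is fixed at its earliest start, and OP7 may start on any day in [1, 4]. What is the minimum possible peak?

23

OP7@1: d1:24  d2:13  d3:0  d4:0 → peak 24
OP7@2: d1:23  d2:14  d3:0  d4:0 → peak 23
OP7@3: d1:23  d2:13  d3:1  d4:0 → peak 23
OP7@4: d1:23  d2:13  d3:0  d4:1 → peak 23
Best is OP7@2, peak 23.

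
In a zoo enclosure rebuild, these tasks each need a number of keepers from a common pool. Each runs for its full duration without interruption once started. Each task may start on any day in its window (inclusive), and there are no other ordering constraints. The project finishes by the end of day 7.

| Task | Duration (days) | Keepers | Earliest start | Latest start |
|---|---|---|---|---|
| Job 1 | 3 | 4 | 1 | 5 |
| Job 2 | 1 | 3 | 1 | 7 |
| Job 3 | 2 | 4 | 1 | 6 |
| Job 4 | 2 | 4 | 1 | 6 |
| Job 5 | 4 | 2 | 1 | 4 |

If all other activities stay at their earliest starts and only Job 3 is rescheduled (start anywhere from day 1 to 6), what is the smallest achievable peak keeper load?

13

Job 3@1: d1:17  d2:14  d3:6  d4:2  d5:0  d6:0  d7:0 → peak 17
Job 3@2: d1:13  d2:14  d3:10  d4:2  d5:0  d6:0  d7:0 → peak 14
Job 3@3: d1:13  d2:10  d3:10  d4:6  d5:0  d6:0  d7:0 → peak 13
Job 3@4: d1:13  d2:10  d3:6  d4:6  d5:4  d6:0  d7:0 → peak 13
Job 3@5: d1:13  d2:10  d3:6  d4:2  d5:4  d6:4  d7:0 → peak 13
Job 3@6: d1:13  d2:10  d3:6  d4:2  d5:0  d6:4  d7:4 → peak 13
Best is Job 3@3, peak 13.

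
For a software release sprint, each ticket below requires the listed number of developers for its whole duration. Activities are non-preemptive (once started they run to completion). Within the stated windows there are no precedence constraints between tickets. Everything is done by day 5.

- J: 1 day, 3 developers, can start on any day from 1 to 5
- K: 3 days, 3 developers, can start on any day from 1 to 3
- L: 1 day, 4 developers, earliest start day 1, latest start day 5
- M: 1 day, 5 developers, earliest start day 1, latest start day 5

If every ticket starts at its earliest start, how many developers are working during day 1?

At early start, day 1 has: J, K, L, M.
Demand: 3 + 3 + 4 + 5 = 15.

15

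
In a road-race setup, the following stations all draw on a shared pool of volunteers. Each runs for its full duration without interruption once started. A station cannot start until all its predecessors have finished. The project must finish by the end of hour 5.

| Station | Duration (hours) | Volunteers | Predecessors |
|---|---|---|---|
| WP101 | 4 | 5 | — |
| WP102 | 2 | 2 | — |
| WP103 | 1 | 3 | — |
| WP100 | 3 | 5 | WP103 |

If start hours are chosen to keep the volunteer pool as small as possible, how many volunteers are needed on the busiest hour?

10

Early-start (WP101@1, WP102@1, WP103@1, WP100@2) gives peak 12: h1:10  h2:12  h3:10  h4:10  h5:0.
Shift WP100→3.
Schedule WP101@1, WP102@1, WP103@1, WP100@3: h1:10  h2:7  h3:10  h4:10  h5:5 — peak 10.
No arrangement of the 24 feasible schedules does better.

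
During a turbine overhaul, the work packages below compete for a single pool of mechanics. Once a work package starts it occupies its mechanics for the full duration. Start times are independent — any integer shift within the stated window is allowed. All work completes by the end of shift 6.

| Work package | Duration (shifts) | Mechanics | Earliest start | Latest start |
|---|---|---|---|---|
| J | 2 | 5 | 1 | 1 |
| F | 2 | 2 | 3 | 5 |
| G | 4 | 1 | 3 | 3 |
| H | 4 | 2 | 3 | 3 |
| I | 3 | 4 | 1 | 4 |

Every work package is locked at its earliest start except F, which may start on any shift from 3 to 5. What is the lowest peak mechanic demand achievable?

9

F@3: s1:9  s2:9  s3:9  s4:5  s5:3  s6:3 → peak 9
F@4: s1:9  s2:9  s3:7  s4:5  s5:5  s6:3 → peak 9
F@5: s1:9  s2:9  s3:7  s4:3  s5:5  s6:5 → peak 9
Best is F@3, peak 9.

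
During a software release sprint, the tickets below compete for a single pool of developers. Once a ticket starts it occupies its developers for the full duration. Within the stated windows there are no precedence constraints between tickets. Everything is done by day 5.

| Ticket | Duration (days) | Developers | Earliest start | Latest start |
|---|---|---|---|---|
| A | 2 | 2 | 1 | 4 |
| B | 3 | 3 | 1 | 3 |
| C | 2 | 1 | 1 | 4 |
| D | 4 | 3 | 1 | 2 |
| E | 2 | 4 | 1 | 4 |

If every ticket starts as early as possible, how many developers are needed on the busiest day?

13

Early-start schedule: A@1, B@1, C@1, D@1, E@1.
Load per day: day 1: 13, day 2: 13, day 3: 6, day 4: 3, day 5: 0.
Peak is 13.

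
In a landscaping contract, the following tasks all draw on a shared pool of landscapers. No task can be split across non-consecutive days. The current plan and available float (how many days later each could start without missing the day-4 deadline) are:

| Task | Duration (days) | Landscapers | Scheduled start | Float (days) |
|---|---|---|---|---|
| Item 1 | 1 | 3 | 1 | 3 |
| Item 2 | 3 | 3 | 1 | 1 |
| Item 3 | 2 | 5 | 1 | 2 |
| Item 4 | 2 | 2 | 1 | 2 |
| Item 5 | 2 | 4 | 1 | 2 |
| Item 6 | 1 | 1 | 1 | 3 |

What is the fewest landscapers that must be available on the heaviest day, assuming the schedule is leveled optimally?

9

Early-start (Item 1@1, Item 2@1, Item 3@1, Item 4@1, Item 5@1, Item 6@1) gives peak 18: d1:18  d2:14  d3:3  d4:0.
Shift Item 2→2, Item 4→3, Item 5→3.
Schedule Item 1@1, Item 2@2, Item 3@1, Item 4@3, Item 5@3, Item 6@1: d1:9  d2:8  d3:9  d4:9 — peak 9.
Total landscaper-days = 35 over 4 days ⇒ peak ≥ ⌈35/4⌉ = 9, so 9 is optimal.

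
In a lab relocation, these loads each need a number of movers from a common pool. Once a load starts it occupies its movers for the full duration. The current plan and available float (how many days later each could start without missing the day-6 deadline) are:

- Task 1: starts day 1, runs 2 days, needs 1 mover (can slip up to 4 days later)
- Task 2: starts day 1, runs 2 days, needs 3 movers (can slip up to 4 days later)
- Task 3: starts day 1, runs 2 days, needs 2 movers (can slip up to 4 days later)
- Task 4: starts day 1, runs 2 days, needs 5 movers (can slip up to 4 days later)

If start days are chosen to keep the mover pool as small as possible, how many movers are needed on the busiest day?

Early-start (Task 1@1, Task 2@1, Task 3@1, Task 4@1) gives peak 11: d1:11  d2:11  d3:0  d4:0  d5:0  d6:0.
Shift Task 3→3, Task 4→5.
Schedule Task 1@1, Task 2@1, Task 3@3, Task 4@5: d1:4  d2:4  d3:2  d4:2  d5:5  d6:5 — peak 5.

5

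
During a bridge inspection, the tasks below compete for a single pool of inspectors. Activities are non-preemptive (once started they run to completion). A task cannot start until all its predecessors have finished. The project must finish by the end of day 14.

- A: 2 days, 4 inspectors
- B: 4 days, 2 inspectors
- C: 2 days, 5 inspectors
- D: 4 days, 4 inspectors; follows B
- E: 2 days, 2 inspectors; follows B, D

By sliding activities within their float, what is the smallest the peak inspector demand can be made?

5

Early-start (A@1, B@1, C@1, D@5, E@9) gives peak 11: d1:11  d2:11  d3:2  d4:2  d5:4  d6:4  d7:4  d8:4  d9:2  d10:2  d11:0  d12:0  d13:0  d14:0.
Shift B→3, C→7, D→9, E→13.
Schedule A@1, B@3, C@7, D@9, E@13: d1:4  d2:4  d3:2  d4:2  d5:2  d6:2  d7:5  d8:5  d9:4  d10:4  d11:4  d12:4  d13:2  d14:2 — peak 5.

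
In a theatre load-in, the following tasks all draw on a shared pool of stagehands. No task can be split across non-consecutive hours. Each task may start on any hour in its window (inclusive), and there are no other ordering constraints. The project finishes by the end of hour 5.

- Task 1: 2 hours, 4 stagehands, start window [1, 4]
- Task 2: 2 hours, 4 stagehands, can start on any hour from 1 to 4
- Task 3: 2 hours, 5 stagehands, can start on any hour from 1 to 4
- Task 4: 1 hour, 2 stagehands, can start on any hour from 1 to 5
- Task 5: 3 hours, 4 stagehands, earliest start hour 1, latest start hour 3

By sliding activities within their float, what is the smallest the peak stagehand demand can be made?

9

Early-start (Task 1@1, Task 2@1, Task 3@1, Task 4@1, Task 5@1) gives peak 19: h1:19  h2:17  h3:4  h4:0  h5:0.
Shift Task 3→3, Task 4→5, Task 5→3.
Schedule Task 1@1, Task 2@1, Task 3@3, Task 4@5, Task 5@3: h1:8  h2:8  h3:9  h4:9  h5:6 — peak 9.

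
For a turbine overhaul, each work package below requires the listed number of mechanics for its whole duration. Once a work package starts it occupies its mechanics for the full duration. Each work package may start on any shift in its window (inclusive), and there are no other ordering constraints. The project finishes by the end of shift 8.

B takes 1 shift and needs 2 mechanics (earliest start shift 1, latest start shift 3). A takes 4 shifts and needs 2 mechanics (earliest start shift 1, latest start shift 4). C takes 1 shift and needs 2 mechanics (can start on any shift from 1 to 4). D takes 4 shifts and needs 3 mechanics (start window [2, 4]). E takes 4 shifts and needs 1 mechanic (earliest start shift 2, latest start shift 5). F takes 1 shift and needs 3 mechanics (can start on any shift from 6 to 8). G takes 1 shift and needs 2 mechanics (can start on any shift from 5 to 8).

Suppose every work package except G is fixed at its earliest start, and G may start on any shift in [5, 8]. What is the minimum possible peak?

G@5: s1:6  s2:6  s3:6  s4:6  s5:6  s6:3  s7:0  s8:0 → peak 6
G@6: s1:6  s2:6  s3:6  s4:6  s5:4  s6:5  s7:0  s8:0 → peak 6
G@7: s1:6  s2:6  s3:6  s4:6  s5:4  s6:3  s7:2  s8:0 → peak 6
G@8: s1:6  s2:6  s3:6  s4:6  s5:4  s6:3  s7:0  s8:2 → peak 6
Best is G@5, peak 6.

6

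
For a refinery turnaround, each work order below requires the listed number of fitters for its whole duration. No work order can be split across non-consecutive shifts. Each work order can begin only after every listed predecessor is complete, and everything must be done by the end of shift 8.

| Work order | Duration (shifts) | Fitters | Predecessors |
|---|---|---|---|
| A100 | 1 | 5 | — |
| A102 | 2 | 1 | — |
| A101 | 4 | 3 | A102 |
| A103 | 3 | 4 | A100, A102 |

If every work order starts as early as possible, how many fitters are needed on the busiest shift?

Early-start schedule: A100@1, A102@1, A101@3, A103@3.
Load per shift: shift 1: 6, shift 2: 1, shift 3: 7, shift 4: 7, shift 5: 7, shift 6: 3, shift 7: 0, shift 8: 0.
Peak is 7.

7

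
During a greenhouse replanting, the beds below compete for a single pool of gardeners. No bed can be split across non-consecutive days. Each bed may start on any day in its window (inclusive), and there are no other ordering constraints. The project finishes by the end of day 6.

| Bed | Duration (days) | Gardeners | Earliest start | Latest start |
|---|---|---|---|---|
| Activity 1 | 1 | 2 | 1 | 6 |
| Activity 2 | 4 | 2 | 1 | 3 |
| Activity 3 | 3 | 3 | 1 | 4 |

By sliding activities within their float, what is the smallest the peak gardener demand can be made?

Early-start (Activity 1@1, Activity 2@1, Activity 3@1) gives peak 7: d1:7  d2:5  d3:5  d4:2  d5:0  d6:0.
Shift Activity 3→2.
Schedule Activity 1@1, Activity 2@1, Activity 3@2: d1:4  d2:5  d3:5  d4:5  d5:0  d6:0 — peak 5.

5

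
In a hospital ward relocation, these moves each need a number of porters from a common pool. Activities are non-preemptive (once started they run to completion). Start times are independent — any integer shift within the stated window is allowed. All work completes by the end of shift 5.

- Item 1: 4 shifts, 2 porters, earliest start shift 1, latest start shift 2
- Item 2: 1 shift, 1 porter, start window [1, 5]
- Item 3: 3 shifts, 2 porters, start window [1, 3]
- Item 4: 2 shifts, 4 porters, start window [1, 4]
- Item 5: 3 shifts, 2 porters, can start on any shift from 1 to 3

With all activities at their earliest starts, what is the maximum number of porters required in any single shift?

Early-start schedule: Item 1@1, Item 2@1, Item 3@1, Item 4@1, Item 5@1.
Load per shift: shift 1: 11, shift 2: 10, shift 3: 6, shift 4: 2, shift 5: 0.
Peak is 11.

11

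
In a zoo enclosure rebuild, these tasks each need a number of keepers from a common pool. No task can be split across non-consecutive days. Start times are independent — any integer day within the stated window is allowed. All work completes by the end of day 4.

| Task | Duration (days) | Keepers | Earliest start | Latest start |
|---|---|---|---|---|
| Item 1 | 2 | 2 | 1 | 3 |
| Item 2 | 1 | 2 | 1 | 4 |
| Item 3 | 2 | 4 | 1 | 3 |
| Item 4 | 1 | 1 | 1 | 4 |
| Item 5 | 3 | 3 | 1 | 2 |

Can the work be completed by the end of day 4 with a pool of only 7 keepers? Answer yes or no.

yes

Schedule Item 1@1, Item 2@1, Item 3@3, Item 4@1, Item 5@2: d1:5  d2:5  d3:7  d4:7 — peak 7 ≤ 7.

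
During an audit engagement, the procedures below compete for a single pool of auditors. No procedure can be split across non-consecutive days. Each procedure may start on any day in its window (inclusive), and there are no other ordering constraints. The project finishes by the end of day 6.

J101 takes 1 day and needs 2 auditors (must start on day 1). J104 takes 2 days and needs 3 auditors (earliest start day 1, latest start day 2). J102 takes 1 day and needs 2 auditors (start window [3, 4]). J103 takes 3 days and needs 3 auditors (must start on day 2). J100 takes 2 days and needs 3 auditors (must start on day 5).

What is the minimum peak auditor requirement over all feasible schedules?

6

Schedule J101@1, J104@1, J102@3, J103@2, J100@5: d1:5  d2:6  d3:5  d4:3  d5:3  d6:3 — peak 6.
No arrangement of the 4 feasible schedules does better.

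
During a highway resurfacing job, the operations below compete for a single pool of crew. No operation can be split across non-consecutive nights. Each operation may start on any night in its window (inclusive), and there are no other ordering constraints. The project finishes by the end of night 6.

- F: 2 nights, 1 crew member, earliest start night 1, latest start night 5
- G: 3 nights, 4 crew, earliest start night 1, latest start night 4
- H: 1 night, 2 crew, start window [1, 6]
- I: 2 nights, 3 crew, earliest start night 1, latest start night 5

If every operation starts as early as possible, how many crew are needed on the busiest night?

10

Early-start schedule: F@1, G@1, H@1, I@1.
Load per night: night 1: 10, night 2: 8, night 3: 4, night 4: 0, night 5: 0, night 6: 0.
Peak is 10.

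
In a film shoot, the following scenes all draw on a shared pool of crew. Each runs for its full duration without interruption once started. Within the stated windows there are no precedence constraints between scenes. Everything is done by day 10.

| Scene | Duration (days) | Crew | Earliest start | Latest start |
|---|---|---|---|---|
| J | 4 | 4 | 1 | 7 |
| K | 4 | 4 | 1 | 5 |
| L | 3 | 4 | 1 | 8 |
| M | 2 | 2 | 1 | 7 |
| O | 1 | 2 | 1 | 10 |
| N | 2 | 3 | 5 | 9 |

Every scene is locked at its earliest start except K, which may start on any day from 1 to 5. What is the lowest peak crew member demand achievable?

12

K@1: d1:16  d2:14  d3:12  d4:8  d5:3  d6:3  d7:0  d8:0  d9:0  d10:0 → peak 16
K@2: d1:12  d2:14  d3:12  d4:8  d5:7  d6:3  d7:0  d8:0  d9:0  d10:0 → peak 14
K@3: d1:12  d2:10  d3:12  d4:8  d5:7  d6:7  d7:0  d8:0  d9:0  d10:0 → peak 12
K@4: d1:12  d2:10  d3:8  d4:8  d5:7  d6:7  d7:4  d8:0  d9:0  d10:0 → peak 12
K@5: d1:12  d2:10  d3:8  d4:4  d5:7  d6:7  d7:4  d8:4  d9:0  d10:0 → peak 12
Best is K@3, peak 12.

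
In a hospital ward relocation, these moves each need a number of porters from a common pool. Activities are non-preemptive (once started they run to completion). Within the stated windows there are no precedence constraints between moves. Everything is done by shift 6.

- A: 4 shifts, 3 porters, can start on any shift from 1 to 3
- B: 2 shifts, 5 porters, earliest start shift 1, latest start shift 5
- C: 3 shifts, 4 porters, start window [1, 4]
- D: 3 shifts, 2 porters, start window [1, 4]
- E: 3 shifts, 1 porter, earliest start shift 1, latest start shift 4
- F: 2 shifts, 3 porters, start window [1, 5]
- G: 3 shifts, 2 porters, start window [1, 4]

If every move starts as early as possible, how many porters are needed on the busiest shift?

Early-start schedule: A@1, B@1, C@1, D@1, E@1, F@1, G@1.
Load per shift: shift 1: 20, shift 2: 20, shift 3: 12, shift 4: 3, shift 5: 0, shift 6: 0.
Peak is 20.

20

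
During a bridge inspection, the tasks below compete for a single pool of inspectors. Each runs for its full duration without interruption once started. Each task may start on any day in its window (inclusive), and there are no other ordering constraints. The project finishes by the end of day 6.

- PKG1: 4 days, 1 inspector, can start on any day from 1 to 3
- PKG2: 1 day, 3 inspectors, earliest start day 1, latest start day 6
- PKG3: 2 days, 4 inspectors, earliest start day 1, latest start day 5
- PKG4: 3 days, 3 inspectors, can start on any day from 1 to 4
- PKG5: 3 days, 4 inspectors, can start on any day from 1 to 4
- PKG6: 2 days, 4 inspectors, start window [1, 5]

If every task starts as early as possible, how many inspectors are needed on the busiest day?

Early-start schedule: PKG1@1, PKG2@1, PKG3@1, PKG4@1, PKG5@1, PKG6@1.
Load per day: day 1: 19, day 2: 16, day 3: 8, day 4: 1, day 5: 0, day 6: 0.
Peak is 19.

19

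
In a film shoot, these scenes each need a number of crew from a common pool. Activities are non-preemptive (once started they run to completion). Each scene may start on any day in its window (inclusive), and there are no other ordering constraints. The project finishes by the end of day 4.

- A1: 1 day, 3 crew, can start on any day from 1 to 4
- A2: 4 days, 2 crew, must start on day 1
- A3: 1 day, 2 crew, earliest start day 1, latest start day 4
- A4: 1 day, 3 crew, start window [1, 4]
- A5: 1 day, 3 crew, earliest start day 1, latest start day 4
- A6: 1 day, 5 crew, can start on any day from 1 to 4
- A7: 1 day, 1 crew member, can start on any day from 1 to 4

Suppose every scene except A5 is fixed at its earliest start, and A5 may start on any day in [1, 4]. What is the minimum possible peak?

A5@1: d1:19  d2:2  d3:2  d4:2 → peak 19
A5@2: d1:16  d2:5  d3:2  d4:2 → peak 16
A5@3: d1:16  d2:2  d3:5  d4:2 → peak 16
A5@4: d1:16  d2:2  d3:2  d4:5 → peak 16
Best is A5@2, peak 16.

16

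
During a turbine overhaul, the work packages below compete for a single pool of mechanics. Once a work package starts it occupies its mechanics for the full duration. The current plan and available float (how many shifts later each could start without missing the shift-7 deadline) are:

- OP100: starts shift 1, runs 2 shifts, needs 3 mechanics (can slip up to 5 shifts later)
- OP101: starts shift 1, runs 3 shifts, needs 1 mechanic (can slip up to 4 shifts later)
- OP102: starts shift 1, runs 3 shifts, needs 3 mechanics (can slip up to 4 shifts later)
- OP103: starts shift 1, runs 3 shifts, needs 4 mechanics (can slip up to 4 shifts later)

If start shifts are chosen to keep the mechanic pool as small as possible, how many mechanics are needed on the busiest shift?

6

Early-start (OP100@1, OP101@1, OP102@1, OP103@1) gives peak 11: s1:11  s2:11  s3:8  s4:0  s5:0  s6:0  s7:0.
Shift OP101→3, OP103→4.
Schedule OP100@1, OP101@3, OP102@1, OP103@4: s1:6  s2:6  s3:4  s4:5  s5:5  s6:4  s7:0 — peak 6.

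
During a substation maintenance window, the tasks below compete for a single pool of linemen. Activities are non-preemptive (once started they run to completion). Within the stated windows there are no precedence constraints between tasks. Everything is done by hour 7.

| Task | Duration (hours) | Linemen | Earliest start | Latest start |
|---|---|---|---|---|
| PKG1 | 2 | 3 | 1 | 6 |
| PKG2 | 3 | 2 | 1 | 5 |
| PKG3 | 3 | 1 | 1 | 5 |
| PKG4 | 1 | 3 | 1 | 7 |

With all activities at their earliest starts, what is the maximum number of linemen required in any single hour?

9

Early-start schedule: PKG1@1, PKG2@1, PKG3@1, PKG4@1.
Load per hour: hour 1: 9, hour 2: 6, hour 3: 3, hour 4: 0, hour 5: 0, hour 6: 0, hour 7: 0.
Peak is 9.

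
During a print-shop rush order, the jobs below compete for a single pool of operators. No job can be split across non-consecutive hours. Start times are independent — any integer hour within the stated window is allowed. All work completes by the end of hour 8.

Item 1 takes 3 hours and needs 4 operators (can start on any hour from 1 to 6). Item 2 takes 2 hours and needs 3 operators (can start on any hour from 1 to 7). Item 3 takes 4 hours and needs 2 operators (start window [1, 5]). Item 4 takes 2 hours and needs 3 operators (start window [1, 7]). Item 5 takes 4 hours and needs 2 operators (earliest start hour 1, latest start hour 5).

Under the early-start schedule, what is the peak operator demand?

14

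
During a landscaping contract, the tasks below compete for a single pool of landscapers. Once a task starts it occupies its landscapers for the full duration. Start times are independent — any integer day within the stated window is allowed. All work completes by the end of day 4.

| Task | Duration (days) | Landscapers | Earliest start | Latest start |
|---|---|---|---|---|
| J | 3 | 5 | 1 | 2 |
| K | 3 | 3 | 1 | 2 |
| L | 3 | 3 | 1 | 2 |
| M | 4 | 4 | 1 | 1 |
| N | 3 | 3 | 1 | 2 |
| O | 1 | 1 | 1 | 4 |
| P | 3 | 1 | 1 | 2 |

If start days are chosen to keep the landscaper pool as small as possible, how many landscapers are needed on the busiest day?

19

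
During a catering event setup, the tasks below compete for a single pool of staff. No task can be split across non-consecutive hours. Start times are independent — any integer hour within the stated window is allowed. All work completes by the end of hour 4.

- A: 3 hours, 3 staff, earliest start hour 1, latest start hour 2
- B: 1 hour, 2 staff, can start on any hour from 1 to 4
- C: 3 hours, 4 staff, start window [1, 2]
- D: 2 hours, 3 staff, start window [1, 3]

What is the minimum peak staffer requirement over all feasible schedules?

10

Early-start (A@1, B@1, C@1, D@1) gives peak 12: h1:12  h2:10  h3:7  h4:0.
Shift D→2.
Schedule A@1, B@1, C@1, D@2: h1:9  h2:10  h3:10  h4:0 — peak 10.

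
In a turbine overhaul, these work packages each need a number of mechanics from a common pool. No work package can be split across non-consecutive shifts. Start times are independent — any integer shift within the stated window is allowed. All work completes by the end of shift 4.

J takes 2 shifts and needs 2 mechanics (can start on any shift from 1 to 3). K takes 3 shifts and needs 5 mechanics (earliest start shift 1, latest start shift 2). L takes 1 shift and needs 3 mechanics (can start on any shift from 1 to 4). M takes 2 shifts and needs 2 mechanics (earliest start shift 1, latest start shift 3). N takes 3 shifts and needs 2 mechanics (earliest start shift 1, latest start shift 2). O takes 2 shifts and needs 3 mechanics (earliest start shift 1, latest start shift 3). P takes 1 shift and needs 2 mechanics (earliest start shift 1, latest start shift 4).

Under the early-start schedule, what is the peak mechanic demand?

19

Early-start schedule: J@1, K@1, L@1, M@1, N@1, O@1, P@1.
Load per shift: shift 1: 19, shift 2: 14, shift 3: 7, shift 4: 0.
Peak is 19.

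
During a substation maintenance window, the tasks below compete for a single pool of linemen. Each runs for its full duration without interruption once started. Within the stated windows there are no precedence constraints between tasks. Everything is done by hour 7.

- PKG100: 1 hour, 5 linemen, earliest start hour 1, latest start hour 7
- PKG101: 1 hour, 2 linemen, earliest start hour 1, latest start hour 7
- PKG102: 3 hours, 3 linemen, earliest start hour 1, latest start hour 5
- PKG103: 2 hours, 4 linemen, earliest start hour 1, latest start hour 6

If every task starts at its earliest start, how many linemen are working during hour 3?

At early start, hour 3 has: PKG102.
Demand: 3 = 3.

3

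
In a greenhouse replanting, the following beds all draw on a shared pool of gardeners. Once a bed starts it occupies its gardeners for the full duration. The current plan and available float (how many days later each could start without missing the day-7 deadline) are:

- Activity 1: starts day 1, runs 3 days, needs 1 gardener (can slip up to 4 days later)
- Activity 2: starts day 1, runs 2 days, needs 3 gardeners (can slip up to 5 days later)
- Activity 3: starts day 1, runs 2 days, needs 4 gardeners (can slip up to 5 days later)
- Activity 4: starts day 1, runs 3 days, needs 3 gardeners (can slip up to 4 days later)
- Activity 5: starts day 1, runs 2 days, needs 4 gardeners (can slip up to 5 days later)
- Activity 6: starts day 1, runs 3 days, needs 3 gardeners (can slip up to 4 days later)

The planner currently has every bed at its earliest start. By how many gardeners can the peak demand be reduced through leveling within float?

Early-start peak: d1:18  d2:18  d3:7  d4:0  d5:0  d6:0  d7:0 ⇒ 18.
Leveled (Activity 1@1, Activity 2@1, Activity 3@4, Activity 4@1, Activity 5@6, Activity 6@3): d1:7  d2:7  d3:7  d4:7  d5:7  d6:4  d7:4 ⇒ 7.
Reduction 18 − 7 = 11.

11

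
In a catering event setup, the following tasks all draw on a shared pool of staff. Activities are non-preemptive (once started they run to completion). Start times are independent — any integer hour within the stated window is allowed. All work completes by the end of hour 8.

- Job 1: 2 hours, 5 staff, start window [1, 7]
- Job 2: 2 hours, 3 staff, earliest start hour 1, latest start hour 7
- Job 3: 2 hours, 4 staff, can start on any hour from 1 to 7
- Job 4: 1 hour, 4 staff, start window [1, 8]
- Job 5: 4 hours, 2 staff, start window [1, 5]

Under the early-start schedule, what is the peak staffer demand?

18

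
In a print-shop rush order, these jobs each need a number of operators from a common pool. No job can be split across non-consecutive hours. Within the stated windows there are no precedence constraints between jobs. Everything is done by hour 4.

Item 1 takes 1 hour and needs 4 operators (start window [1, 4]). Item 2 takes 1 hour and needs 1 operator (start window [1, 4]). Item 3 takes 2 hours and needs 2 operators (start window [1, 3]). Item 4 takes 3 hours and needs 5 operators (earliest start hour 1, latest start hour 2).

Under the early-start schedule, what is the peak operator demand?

Early-start schedule: Item 1@1, Item 2@1, Item 3@1, Item 4@1.
Load per hour: hour 1: 12, hour 2: 7, hour 3: 5, hour 4: 0.
Peak is 12.

12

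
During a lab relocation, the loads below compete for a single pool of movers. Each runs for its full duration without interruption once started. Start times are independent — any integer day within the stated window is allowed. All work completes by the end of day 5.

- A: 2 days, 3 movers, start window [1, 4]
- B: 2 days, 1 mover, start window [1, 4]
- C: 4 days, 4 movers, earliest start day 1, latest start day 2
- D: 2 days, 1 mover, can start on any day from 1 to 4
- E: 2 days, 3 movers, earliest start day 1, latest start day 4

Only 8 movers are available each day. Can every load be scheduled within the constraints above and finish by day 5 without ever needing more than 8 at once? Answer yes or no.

Schedule A@1, B@1, C@1, D@3, E@3: d1:8  d2:8  d3:8  d4:8  d5:0 — peak 8 ≤ 8.

yes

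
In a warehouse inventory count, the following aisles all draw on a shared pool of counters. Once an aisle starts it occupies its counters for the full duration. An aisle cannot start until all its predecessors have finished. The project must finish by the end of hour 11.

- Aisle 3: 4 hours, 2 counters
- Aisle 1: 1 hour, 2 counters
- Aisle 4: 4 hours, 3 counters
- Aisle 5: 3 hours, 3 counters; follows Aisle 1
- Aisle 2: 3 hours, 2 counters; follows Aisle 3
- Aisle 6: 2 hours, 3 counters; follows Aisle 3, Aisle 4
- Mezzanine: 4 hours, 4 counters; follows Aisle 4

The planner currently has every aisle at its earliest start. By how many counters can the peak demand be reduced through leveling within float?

Early-start peak: h1:7  h2:8  h3:8  h4:8  h5:9  h6:9  h7:6  h8:4  h9:0  h10:0  h11:0 ⇒ 9.
Leveled (Aisle 3@1, Aisle 1@1, Aisle 4@2, Aisle 5@5, Aisle 2@8, Aisle 6@6, Mezzanine@8): h1:4  h2:5  h3:5  h4:5  h5:6  h6:6  h7:6  h8:6  h9:6  h10:6  h11:4 ⇒ 6.
Reduction 9 − 6 = 3.

3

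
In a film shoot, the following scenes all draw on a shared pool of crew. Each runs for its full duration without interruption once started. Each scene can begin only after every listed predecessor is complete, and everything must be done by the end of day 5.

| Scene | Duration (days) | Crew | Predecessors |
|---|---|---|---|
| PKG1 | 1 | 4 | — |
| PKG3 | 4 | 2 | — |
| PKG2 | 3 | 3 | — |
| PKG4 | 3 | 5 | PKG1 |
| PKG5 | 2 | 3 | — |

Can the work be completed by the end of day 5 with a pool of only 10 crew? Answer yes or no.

yes

Schedule PKG1@1, PKG3@1, PKG2@1, PKG4@2, PKG5@4: d1:9  d2:10  d3:10  d4:10  d5:3 — peak 10 ≤ 10.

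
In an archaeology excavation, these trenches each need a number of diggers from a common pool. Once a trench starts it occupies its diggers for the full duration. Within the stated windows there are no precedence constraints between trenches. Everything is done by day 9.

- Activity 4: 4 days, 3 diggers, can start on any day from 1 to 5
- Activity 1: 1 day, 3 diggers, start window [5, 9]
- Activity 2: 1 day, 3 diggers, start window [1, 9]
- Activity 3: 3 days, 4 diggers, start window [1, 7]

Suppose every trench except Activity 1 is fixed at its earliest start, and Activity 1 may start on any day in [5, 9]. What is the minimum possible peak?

10

Activity 1@5: d1:10  d2:7  d3:7  d4:3  d5:3  d6:0  d7:0  d8:0  d9:0 → peak 10
Activity 1@6: d1:10  d2:7  d3:7  d4:3  d5:0  d6:3  d7:0  d8:0  d9:0 → peak 10
Activity 1@7: d1:10  d2:7  d3:7  d4:3  d5:0  d6:0  d7:3  d8:0  d9:0 → peak 10
Activity 1@8: d1:10  d2:7  d3:7  d4:3  d5:0  d6:0  d7:0  d8:3  d9:0 → peak 10
Activity 1@9: d1:10  d2:7  d3:7  d4:3  d5:0  d6:0  d7:0  d8:0  d9:3 → peak 10
Best is Activity 1@5, peak 10.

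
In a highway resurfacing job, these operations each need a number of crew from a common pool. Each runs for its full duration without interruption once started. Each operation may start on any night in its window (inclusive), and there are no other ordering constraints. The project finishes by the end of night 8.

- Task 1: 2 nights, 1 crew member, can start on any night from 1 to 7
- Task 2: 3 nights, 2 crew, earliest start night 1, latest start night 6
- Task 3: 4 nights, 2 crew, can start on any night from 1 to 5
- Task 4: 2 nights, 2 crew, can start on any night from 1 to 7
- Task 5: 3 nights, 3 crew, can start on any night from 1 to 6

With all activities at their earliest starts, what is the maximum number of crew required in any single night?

Early-start schedule: Task 1@1, Task 2@1, Task 3@1, Task 4@1, Task 5@1.
Load per night: night 1: 10, night 2: 10, night 3: 7, night 4: 2, night 5: 0, night 6: 0, night 7: 0, night 8: 0.
Peak is 10.

10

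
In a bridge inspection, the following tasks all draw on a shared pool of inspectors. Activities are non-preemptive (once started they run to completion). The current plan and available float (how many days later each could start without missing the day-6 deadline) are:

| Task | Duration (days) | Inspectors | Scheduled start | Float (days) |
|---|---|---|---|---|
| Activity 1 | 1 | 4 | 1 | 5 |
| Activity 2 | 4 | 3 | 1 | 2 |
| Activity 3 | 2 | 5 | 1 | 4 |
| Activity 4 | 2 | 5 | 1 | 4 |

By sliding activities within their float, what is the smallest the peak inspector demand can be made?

Early-start (Activity 1@1, Activity 2@1, Activity 3@1, Activity 4@1) gives peak 17: d1:17  d2:13  d3:3  d4:3  d5:0  d6:0.
Shift Activity 3→2, Activity 4→4.
Schedule Activity 1@1, Activity 2@1, Activity 3@2, Activity 4@4: d1:7  d2:8  d3:8  d4:8  d5:5  d6:0 — peak 8.

8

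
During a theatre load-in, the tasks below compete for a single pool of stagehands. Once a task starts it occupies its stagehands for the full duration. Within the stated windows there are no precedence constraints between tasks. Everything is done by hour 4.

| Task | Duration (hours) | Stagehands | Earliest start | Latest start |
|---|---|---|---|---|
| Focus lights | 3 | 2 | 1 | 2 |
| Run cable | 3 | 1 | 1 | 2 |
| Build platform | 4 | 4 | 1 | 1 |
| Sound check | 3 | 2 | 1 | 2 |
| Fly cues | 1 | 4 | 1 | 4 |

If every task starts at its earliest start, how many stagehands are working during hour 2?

9

At early start, hour 2 has: Focus lights, Run cable, Build platform, Sound check.
Demand: 2 + 1 + 4 + 2 = 9.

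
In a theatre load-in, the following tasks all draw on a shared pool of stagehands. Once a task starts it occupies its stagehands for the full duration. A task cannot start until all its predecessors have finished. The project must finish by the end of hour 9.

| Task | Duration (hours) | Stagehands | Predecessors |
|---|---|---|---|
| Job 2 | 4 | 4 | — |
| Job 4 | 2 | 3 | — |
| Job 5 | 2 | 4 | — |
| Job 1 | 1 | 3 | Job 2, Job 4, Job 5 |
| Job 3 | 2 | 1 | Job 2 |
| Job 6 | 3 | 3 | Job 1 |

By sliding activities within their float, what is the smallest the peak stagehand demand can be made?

8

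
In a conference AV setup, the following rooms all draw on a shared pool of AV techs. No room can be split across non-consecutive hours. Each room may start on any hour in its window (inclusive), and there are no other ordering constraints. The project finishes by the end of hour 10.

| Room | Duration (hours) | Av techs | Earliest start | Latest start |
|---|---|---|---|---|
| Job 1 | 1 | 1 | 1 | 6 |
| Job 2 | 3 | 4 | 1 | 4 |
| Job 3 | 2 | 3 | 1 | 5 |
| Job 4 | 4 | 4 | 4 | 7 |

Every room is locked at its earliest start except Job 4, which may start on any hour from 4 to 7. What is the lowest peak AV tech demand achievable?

Job 4@4: h1:8  h2:7  h3:4  h4:4  h5:4  h6:4  h7:4  h8:0  h9:0  h10:0 → peak 8
Job 4@5: h1:8  h2:7  h3:4  h4:0  h5:4  h6:4  h7:4  h8:4  h9:0  h10:0 → peak 8
Job 4@6: h1:8  h2:7  h3:4  h4:0  h5:0  h6:4  h7:4  h8:4  h9:4  h10:0 → peak 8
Job 4@7: h1:8  h2:7  h3:4  h4:0  h5:0  h6:0  h7:4  h8:4  h9:4  h10:4 → peak 8
Best is Job 4@4, peak 8.

8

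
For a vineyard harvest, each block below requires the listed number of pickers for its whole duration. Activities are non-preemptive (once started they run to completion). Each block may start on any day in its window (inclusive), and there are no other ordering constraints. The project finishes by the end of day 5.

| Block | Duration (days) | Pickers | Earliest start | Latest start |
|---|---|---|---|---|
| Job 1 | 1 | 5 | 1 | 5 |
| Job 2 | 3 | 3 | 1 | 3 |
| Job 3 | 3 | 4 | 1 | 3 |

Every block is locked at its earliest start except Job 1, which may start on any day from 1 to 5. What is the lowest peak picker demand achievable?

Job 1@1: d1:12  d2:7  d3:7  d4:0  d5:0 → peak 12
Job 1@2: d1:7  d2:12  d3:7  d4:0  d5:0 → peak 12
Job 1@3: d1:7  d2:7  d3:12  d4:0  d5:0 → peak 12
Job 1@4: d1:7  d2:7  d3:7  d4:5  d5:0 → peak 7
Job 1@5: d1:7  d2:7  d3:7  d4:0  d5:5 → peak 7
Best is Job 1@4, peak 7.

7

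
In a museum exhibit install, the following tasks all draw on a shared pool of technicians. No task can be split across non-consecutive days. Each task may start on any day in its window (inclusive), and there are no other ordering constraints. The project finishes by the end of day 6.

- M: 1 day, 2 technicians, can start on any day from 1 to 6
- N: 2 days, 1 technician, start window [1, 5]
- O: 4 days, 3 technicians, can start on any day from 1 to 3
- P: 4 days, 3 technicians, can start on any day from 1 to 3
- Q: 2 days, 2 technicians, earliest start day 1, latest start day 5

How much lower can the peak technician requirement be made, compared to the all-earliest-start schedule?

Early-start peak: d1:11  d2:9  d3:6  d4:6  d5:0  d6:0 ⇒ 11.
Leveled (M@1, N@1, O@1, P@3, Q@5): d1:6  d2:4  d3:6  d4:6  d5:5  d6:5 ⇒ 6.
Reduction 11 − 6 = 5.

5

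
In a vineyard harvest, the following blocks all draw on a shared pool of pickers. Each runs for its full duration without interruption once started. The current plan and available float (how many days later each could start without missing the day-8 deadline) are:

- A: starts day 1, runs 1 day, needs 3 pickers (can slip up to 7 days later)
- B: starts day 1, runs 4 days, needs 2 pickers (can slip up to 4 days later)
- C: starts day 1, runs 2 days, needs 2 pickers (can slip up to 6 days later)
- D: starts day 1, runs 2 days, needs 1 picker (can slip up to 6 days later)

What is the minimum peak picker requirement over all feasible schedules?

3

Early-start (A@1, B@1, C@1, D@1) gives peak 8: d1:8  d2:5  d3:2  d4:2  d5:0  d6:0  d7:0  d8:0.
Shift B→2, C→6, D→2.
Schedule A@1, B@2, C@6, D@2: d1:3  d2:3  d3:3  d4:2  d5:2  d6:2  d7:2  d8:0 — peak 3.
Total picker-days = 17 over 8 days ⇒ peak ≥ ⌈17/8⌉ = 3, so 3 is optimal.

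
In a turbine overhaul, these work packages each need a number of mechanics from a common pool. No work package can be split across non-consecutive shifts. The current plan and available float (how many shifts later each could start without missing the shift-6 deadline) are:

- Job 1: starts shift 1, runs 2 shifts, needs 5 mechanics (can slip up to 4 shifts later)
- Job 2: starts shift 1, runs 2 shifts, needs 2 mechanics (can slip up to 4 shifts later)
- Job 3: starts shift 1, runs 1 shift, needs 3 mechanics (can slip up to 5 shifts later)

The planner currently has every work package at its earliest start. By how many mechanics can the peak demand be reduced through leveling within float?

Early-start peak: s1:10  s2:7  s3:0  s4:0  s5:0  s6:0 ⇒ 10.
Leveled (Job 1@1, Job 2@3, Job 3@3): s1:5  s2:5  s3:5  s4:2  s5:0  s6:0 ⇒ 5.
Reduction 10 − 5 = 5.

5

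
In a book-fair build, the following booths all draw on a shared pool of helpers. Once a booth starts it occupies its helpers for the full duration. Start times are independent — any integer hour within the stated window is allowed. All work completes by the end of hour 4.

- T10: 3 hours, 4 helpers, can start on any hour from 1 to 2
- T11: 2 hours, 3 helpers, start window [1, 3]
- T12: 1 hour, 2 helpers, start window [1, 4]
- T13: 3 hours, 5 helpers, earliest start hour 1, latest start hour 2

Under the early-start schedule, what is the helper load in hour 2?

At early start, hour 2 has: T10, T11, T13.
Demand: 4 + 3 + 5 = 12.

12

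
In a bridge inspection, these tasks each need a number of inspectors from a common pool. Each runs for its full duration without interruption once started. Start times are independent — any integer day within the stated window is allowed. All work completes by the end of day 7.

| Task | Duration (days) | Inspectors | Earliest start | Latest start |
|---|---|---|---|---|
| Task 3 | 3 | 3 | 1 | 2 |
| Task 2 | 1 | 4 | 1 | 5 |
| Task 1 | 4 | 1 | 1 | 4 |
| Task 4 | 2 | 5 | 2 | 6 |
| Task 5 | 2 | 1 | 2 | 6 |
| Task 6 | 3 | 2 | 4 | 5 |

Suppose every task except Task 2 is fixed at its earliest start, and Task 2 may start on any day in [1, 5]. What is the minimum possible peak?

10

Task 2@1: d1:8  d2:10  d3:10  d4:3  d5:2  d6:2  d7:0 → peak 10
Task 2@2: d1:4  d2:14  d3:10  d4:3  d5:2  d6:2  d7:0 → peak 14
Task 2@3: d1:4  d2:10  d3:14  d4:3  d5:2  d6:2  d7:0 → peak 14
Task 2@4: d1:4  d2:10  d3:10  d4:7  d5:2  d6:2  d7:0 → peak 10
Task 2@5: d1:4  d2:10  d3:10  d4:3  d5:6  d6:2  d7:0 → peak 10
Best is Task 2@1, peak 10.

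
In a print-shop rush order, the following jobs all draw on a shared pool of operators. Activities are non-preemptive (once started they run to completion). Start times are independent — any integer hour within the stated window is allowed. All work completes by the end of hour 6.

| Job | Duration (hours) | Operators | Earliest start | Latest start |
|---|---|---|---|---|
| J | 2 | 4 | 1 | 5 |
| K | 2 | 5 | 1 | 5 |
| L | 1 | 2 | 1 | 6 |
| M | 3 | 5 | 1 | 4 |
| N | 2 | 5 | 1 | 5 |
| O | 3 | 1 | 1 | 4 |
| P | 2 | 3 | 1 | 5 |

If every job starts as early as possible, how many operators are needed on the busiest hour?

25

Early-start schedule: J@1, K@1, L@1, M@1, N@1, O@1, P@1.
Load per hour: hour 1: 25, hour 2: 23, hour 3: 6, hour 4: 0, hour 5: 0, hour 6: 0.
Peak is 25.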